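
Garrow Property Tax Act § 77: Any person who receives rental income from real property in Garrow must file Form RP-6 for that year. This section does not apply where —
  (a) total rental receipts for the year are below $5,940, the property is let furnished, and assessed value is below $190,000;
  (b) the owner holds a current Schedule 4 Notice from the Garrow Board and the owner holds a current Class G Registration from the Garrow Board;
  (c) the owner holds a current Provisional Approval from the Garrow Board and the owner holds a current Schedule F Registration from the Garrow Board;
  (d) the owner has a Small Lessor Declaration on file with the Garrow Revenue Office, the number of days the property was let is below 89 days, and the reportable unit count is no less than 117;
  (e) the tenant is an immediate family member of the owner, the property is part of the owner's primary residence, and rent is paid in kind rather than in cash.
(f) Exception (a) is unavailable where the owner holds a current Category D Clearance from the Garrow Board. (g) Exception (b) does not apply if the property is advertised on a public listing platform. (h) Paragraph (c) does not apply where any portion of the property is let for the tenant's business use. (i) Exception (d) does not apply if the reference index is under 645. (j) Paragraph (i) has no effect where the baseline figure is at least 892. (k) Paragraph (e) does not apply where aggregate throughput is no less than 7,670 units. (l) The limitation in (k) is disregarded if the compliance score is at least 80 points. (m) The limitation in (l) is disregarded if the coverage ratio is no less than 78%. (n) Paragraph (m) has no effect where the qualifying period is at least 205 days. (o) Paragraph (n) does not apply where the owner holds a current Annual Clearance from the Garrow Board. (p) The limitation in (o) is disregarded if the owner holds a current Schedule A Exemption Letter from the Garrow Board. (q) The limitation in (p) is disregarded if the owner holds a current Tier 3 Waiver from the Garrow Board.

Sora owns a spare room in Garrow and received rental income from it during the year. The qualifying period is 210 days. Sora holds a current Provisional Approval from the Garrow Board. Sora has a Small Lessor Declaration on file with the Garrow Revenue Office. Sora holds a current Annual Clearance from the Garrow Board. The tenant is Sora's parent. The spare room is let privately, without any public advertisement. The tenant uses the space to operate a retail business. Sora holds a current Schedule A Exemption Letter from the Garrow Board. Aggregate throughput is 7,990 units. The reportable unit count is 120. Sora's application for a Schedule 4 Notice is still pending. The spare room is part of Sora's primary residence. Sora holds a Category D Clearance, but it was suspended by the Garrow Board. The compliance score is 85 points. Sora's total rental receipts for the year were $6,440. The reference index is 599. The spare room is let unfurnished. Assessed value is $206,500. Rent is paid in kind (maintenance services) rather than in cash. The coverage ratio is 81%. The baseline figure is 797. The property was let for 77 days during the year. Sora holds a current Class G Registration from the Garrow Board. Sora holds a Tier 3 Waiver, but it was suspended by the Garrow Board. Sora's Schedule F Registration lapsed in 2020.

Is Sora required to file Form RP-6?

No — exception (e) applies; Sora is not required to file Form RP-6.

Exception (a) fails — total rental receipts for the year are $6,440, not below $5,940.
Exception (b) requires that the owner holds a current Schedule 4 Notice from the Garrow Board; but the Schedule 4 Notice is not current, so (b) is unavailable.
Exception (c) does not apply: no current Schedule F Registration is held.
Exception (d)'s conditions are all satisfied: a Small Lessor Declaration is on file; the number of days the property was let is 77 days, below the 89 days limit; the reportable unit count is 120, meeting the 117 threshold. But: (i) is triggered — the reference index is 599, under the 645 limit. (j), which would lift (i), is inapplicable — the baseline figure is 797, short of 892. So (d) is unavailable.
Exception (e)'s conditions are all satisfied: the tenant is an immediate family member; the spare room is part of the primary residence; rent is paid in kind. Under paragraphs (k)–(q): (k) is engaged (aggregate throughput is 7,990 units, meeting the 7,670 units threshold), but is overridden by (l): (l) is engaged — the compliance score is 85 points, meeting the 80 points threshold. (m) is triggered (the coverage ratio is 81%, meeting the 78% threshold), but is set aside by (n): (n) applies — the qualifying period is 210 days, meeting the 205 days threshold. (o) operates (a current Annual Clearance is held), but yields to (p): (p) is triggered — a current Schedule A Exemption Letter is held. (q) does not operate here (no current Tier 3 Waiver is held), so (p) stands. So (e) applies.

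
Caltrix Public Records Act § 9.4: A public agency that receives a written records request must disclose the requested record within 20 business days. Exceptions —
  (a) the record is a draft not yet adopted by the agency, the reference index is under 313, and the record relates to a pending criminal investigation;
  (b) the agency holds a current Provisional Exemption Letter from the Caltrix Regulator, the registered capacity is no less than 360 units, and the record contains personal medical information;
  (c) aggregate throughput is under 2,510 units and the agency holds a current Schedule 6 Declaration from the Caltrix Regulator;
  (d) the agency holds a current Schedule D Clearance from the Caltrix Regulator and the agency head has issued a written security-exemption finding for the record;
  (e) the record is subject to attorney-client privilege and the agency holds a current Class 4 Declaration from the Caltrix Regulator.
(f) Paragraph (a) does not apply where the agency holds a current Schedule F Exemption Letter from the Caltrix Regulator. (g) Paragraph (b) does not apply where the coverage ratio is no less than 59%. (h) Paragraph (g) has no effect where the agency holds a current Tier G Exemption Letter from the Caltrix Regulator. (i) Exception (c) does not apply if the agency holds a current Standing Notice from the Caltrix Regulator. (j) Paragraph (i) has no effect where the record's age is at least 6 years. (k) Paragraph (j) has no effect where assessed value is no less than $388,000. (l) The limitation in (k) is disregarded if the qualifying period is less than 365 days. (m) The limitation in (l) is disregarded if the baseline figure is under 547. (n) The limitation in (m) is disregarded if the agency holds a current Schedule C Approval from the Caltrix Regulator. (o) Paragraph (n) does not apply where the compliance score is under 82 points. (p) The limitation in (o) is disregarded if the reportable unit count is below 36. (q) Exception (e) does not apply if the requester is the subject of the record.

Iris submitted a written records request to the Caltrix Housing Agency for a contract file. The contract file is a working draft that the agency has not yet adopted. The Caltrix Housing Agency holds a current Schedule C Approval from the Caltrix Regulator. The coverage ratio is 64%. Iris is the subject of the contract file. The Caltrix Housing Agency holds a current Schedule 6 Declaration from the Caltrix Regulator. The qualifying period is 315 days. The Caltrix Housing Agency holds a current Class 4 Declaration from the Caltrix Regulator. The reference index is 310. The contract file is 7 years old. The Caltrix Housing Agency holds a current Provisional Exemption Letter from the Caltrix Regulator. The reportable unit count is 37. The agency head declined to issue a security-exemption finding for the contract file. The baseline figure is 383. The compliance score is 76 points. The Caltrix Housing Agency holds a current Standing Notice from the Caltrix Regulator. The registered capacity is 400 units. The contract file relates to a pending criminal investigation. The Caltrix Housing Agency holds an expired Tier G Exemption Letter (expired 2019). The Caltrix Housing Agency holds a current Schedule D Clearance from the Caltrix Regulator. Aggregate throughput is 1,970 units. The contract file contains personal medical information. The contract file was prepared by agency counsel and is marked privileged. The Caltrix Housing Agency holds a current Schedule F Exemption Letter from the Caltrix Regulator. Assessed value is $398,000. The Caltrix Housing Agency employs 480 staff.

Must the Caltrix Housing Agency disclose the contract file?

Exception (a)'s conditions are all satisfied: the contract file is an unadopted draft; the reference index is 310, under the 313 limit; the contract file relates to a pending investigation. But: (f) applies — a current Schedule F Exemption Letter is held. (a) is therefore removed.
Exception (b) is satisfied on its face — a current Provisional Exemption Letter is held; the registered capacity is 400 units, meeting the 360 units threshold; the contract file contains personal medical information. However, paragraphs (g)–(h) must be considered: (g) is engaged — the coverage ratio is 64%, meeting the 59% threshold. (h), which would lift (g), does not operate here — there is no Tier G Exemption Letter in force. Exception (b) does not apply.
Exception (c): aggregate throughput is 1,970 units, under the 2,510 units limit; a current Schedule 6 Declaration is held — every condition holds. But applying paragraphs (i)–(p): (i) operates against (c): a current Standing Notice is held. (j) would limit (i) — the record's age is 7 years, meeting the 6 years threshold — but (k) sets (j) aside: (k) is engaged — assessed value is $398,000, meeting the $388,000 threshold. (l) operates (the qualifying period is 315 days, less than the 365 days limit), but is set aside by (m): (m) operates against (l): the baseline figure is 383, under the 547 limit. (n) is engaged (a current Schedule C Approval is held), but is overridden by (o): (o) operates against (n): the compliance score is 76 points, under the 82 points limit. (p), which would lift (o), does not operate here — the reportable unit count is 37, not below 36. Exception (c) does not apply.
Exception (d) fails — the agency head declined to issue a security-exemption finding.
All of (e)'s requirements are met (the contract file is privileged; a current Class 4 Declaration is held). However, paragraph (q) must be considered: (q) applies — Iris is the subject of the contract file. Exception (e) does not apply.
No exception displaces § 9.4.

Yes — the Caltrix Housing Agency must disclose the contract file.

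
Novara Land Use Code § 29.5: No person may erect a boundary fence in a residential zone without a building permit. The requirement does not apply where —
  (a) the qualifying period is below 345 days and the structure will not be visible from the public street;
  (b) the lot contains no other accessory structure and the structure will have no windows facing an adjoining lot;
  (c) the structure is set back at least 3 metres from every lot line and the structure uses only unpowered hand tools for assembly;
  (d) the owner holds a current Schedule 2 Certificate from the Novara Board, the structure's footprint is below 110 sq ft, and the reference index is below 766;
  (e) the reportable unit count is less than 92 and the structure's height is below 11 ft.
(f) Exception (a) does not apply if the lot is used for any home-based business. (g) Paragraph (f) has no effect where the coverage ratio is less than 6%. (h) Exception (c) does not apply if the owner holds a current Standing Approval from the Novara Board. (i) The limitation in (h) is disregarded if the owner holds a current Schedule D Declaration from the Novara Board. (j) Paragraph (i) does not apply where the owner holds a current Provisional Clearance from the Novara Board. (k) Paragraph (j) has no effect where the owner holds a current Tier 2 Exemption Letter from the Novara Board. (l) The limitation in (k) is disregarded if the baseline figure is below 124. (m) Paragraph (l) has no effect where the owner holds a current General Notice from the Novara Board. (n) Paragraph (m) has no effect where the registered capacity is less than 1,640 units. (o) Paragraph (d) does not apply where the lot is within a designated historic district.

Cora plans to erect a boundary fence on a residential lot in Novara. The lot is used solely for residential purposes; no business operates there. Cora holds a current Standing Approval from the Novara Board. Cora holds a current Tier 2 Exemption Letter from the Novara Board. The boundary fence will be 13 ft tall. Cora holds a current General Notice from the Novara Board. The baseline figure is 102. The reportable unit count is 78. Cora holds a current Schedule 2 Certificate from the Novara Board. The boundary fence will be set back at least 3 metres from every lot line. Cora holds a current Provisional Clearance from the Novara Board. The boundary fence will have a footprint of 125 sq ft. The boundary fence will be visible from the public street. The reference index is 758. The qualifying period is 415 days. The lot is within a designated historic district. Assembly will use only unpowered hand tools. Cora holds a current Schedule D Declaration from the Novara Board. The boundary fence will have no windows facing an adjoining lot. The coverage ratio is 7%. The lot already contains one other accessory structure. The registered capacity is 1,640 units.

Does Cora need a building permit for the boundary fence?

Exception (a) does not apply: the qualifying period is 415 days, not below 345 days.
Exception (b) requires that the lot contains no other accessory structure; but the lot already has another accessory structure, so (b) is unavailable.
All of (c)'s requirements are met (the setback is at least 3 m on every side; assembly uses only hand tools). Under paragraphs (h)–(n): (h) applies (a current Standing Approval is held), but is displaced by (i): (i) is triggered — a current Schedule D Declaration is held. (j) applies (a current Provisional Clearance is held), but is set aside by (k): (k) operates against (j): a current Tier 2 Exemption Letter is held. (l) would limit (k) — the baseline figure is 102, below the 124 limit — but (m) sets (l) aside: (m) operates against (l): a current General Notice is held. (n), which would lift (m), is not engaged — the registered capacity is 1,640 units, not less than 1,640 units. So (c) applies.
Exception (d) does not apply: the structure's footprint is 125 sq ft, not below 110 sq ft.
Exception (e) requires that the structure's height is below 11 ft; but the structure's height is 13 ft, not below 11 ft, so (e) is unavailable.

No — exception (c) applies; Cora does not need a building permit.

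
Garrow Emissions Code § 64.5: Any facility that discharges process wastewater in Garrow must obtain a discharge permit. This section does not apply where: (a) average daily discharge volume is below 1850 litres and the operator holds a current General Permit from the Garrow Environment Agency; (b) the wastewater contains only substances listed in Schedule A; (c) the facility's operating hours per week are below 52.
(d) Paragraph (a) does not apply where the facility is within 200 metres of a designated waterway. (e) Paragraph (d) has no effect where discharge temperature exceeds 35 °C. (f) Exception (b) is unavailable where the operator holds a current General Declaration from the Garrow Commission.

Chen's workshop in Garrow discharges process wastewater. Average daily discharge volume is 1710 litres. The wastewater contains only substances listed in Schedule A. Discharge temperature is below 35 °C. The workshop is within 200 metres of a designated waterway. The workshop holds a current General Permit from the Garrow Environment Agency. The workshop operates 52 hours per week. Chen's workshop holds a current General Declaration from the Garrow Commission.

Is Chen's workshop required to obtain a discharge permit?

Yes — Chen's workshop must obtain a discharge permit.

All of (a)'s requirements are met (average daily discharge volume is 1710 litres, below the 1850 litres limit; a current General Permit is held). But applying paragraphs (d)–(e): (d) operates — the workshop is within 200 m of a designated waterway. (e) is not engaged (discharge temperature is below 35 °C), so (d) stands. So (a) is unavailable.
Exception (b): the wastewater is Schedule-A-only — every condition holds. But applying paragraph (f): (f) operates against (b): a current General Declaration is held. Exception (b) does not apply.
Exception (c) fails — the facility's operating hours per week are 52, not below 52.
No exception is made out. Chen's workshop falls within the general rule.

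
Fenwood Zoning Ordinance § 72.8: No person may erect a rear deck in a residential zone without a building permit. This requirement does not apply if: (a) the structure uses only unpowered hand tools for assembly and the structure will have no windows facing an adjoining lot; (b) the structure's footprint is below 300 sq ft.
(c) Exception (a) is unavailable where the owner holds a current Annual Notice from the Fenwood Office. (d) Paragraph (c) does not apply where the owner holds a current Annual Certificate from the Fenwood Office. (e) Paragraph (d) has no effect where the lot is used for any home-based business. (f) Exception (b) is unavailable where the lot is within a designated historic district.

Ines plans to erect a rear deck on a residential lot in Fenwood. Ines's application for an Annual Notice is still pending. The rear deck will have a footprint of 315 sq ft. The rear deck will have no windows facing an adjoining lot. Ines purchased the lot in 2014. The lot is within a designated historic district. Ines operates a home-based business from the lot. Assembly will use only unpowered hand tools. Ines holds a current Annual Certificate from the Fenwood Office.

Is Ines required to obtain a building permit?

No — exception (a) applies; Ines does not need a building permit.

Exception (a) is satisfied on its face — assembly uses only hand tools; no windows face an adjoining lot. Applying paragraphs (c)–(e): (c) is not engaged — no current Annual Notice is held. Exception (a) stands.
Exception (b) fails — the structure's footprint is 315 sq ft, not below 300 sq ft.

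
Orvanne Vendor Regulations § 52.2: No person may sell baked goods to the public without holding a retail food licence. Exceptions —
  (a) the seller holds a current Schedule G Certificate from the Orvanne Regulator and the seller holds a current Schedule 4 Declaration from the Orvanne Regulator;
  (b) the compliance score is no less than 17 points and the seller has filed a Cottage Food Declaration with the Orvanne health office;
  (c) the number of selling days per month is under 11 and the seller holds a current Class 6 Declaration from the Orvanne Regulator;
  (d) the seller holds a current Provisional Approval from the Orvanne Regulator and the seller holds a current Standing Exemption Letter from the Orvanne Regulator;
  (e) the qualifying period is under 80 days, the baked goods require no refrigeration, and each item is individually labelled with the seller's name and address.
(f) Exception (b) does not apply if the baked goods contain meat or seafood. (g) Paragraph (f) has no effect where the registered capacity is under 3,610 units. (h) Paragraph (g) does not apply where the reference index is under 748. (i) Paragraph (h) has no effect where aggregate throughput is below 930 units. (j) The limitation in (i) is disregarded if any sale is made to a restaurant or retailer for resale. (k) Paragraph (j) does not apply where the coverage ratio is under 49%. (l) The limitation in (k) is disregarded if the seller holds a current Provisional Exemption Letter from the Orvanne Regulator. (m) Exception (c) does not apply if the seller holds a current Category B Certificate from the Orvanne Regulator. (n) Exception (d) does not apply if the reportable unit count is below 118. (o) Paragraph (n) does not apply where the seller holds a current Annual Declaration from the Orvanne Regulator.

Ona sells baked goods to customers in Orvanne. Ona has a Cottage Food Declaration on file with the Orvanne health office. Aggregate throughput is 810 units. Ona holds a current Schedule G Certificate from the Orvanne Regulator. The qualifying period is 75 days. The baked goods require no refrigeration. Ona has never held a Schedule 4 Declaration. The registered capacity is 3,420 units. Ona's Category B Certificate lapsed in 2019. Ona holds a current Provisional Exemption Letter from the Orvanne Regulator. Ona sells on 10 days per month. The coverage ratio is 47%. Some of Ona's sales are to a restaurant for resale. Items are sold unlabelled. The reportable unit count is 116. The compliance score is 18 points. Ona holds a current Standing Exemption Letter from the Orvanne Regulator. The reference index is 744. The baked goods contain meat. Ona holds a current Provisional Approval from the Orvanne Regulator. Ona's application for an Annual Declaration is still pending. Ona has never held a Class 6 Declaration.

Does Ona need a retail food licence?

Exception (a) requires that the seller holds a current Schedule 4 Declaration from the Orvanne Regulator; but no current Schedule 4 Declaration is held, so (a) is unavailable.
All of (b)'s requirements are met (the compliance score is 18 points, meeting the 17 points threshold; a Cottage Food Declaration is on file). Turning to paragraphs (f)–(l): (f) operates against (b): the baked goods contain meat. (g) is engaged (the registered capacity is 3,420 units, under the 3,610 units limit), but is set aside by (h): (h) is triggered — the reference index is 744, under the 748 limit. (i) would limit (h) — aggregate throughput is 810 units, below the 930 units limit — but (j) sets (i) aside: (j) operates against (i): some sales are to a restaurant for resale. (k) would limit (j) — the coverage ratio is 47%, under the 49% limit — but (l) sets (k) aside: (l) operates against (k): a current Provisional Exemption Letter is held. So (b) is unavailable.
Exception (c) fails — no current Class 6 Declaration is held.
Exception (d) is satisfied on its face — a current Provisional Approval is held; a current Standing Exemption Letter is held. But applying paragraphs (n)–(o): (n) operates against (d): the reportable unit count is 116, below the 118 limit. (o), which would lift (n), does not operate here — there is no Annual Declaration in force. So (d) is unavailable.
Exception (e) fails — items are sold unlabelled.
No exception is made out. Ona falls within the general rule.

Yes — Ona must hold a retail food licence.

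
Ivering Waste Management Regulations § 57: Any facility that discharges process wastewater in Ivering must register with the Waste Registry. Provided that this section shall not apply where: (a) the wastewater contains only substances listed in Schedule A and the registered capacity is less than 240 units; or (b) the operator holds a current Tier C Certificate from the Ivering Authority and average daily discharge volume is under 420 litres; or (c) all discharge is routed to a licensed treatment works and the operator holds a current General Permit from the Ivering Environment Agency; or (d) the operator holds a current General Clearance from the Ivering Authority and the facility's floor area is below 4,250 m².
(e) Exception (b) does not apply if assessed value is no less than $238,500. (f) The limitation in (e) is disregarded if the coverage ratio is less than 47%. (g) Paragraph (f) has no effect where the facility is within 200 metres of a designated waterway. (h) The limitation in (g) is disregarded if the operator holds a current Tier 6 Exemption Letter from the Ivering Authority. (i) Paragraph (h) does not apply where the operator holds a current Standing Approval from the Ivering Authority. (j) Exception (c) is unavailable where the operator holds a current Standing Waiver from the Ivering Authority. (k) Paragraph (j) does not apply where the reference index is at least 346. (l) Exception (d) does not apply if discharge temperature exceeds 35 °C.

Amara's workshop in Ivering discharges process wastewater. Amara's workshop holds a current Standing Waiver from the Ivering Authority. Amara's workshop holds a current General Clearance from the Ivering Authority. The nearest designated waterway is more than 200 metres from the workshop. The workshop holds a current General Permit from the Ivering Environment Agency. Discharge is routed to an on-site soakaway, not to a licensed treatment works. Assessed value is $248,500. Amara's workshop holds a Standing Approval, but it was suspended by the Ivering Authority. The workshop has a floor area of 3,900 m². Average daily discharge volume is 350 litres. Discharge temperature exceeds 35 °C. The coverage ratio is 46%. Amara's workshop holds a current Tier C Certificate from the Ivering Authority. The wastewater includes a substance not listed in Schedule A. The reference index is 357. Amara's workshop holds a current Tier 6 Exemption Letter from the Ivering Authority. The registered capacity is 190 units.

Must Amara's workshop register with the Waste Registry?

No — exception (b) applies; Amara's workshop is not required to register with the Waste Registry.

Exception (a) does not apply: the wastewater includes a non-Schedule-A substance.
Exception (b): a current Tier C Certificate is held; average daily discharge volume is 350 litres, under the 420 litres limit — every condition holds. Considering the limiting provisions: (e) operates (assessed value is $248,500, meeting the $238,500 threshold), but is overridden by (f): (f) operates against (e): the coverage ratio is 46%, less than the 47% limit. (g) is not engaged (the workshop is more than 200 m from any designated waterway), so (f) stands. (b) remains available.
Exception (c) fails — discharge is not routed to a licensed treatment works.
Exception (d)'s conditions are all satisfied: a current General Clearance is held; the facility's floor area is 3,900 m², below the 4,250 m² limit. But: (l) applies — discharge temperature exceeds 35 °C. Exception (d) does not apply.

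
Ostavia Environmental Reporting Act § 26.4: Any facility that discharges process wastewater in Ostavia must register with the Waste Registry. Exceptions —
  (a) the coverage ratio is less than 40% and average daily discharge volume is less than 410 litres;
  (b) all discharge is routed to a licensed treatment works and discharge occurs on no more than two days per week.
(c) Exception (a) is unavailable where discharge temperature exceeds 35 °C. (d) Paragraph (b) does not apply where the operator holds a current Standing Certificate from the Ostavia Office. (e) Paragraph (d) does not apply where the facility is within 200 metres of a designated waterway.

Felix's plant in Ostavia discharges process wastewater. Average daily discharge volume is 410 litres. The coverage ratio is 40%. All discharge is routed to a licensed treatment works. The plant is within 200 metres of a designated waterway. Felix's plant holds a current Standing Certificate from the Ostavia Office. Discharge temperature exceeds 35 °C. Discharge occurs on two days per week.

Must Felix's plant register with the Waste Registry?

Exception (a) fails — the coverage ratio is 40%, not less than 40%.
Exception (b) is satisfied on its face — discharge is routed to a licensed treatment works; discharge occurs on no more than two days per week. As to paragraphs (d)–(e): (d) would limit (b) — a current Standing Certificate is held — but (e) sets (d) aside: (e) operates against (d): the plant is within 200 m of a designated waterway. (b) remains available.

No — exception (b) applies; Felix's plant is not required to register with the Waste Registry.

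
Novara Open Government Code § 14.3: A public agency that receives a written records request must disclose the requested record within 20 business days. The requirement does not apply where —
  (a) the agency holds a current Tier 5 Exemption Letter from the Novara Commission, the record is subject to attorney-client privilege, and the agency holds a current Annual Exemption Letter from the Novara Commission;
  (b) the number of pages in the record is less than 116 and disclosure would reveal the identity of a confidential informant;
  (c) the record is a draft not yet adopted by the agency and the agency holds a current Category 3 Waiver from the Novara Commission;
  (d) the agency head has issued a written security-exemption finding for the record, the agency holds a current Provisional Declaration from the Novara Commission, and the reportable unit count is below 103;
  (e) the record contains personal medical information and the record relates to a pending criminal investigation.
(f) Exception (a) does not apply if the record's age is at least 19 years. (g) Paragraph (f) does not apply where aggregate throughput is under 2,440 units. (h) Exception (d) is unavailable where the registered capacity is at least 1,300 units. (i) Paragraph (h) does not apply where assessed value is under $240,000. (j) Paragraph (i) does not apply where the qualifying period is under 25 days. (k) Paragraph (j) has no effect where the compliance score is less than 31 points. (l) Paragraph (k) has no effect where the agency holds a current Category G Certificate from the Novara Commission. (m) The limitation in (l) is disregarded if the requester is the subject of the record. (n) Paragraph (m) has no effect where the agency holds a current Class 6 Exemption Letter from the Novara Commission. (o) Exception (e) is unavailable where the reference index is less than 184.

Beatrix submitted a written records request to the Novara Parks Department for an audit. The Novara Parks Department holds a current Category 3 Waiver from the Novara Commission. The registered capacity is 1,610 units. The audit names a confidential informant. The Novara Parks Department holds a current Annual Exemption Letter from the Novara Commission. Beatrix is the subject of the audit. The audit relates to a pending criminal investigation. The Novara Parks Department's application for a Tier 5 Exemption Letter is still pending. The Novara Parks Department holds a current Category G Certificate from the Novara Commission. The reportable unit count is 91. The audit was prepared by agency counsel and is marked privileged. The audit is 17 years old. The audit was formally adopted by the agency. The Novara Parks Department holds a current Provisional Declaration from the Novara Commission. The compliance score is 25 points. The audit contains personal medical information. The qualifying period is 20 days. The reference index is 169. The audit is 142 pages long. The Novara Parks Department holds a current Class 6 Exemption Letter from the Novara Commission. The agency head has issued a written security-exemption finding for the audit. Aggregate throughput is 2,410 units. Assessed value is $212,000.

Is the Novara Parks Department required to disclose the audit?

Exception (a) fails — no current Tier 5 Exemption Letter is held.
Exception (b) does not apply: the number of pages in the record is 142, not less than 116.
Exception (c) fails — the audit has been formally adopted.
All of (d)'s requirements are met (a written security-exemption finding has been issued; a current Provisional Declaration is held; the reportable unit count is 91, below the 103 limit). However, paragraphs (h)–(n) must be considered: (h) operates against (d): the registered capacity is 1,610 units, meeting the 1,300 units threshold. (i) would limit (h) — assessed value is $212,000, under the $240,000 limit — but (j) sets (i) aside: (j) operates against (i): the qualifying period is 20 days, under the 25 days limit. (k) is triggered (the compliance score is 25 points, less than the 31 points limit), but yields to (l): (l) is engaged — a current Category G Certificate is held. (m) operates (Beatrix is the subject of the audit), but is overridden by (n): (n) is triggered — a current Class 6 Exemption Letter is held. Exception (d) does not apply.
All of (e)'s requirements are met (the audit contains personal medical information; the audit relates to a pending investigation). But applying paragraph (o): (o) operates — the reference index is 169, less than the 184 limit. (e) is therefore removed.
Every exception is unavailable, so the rule governs.

Yes — the Novara Parks Department must disclose the audit.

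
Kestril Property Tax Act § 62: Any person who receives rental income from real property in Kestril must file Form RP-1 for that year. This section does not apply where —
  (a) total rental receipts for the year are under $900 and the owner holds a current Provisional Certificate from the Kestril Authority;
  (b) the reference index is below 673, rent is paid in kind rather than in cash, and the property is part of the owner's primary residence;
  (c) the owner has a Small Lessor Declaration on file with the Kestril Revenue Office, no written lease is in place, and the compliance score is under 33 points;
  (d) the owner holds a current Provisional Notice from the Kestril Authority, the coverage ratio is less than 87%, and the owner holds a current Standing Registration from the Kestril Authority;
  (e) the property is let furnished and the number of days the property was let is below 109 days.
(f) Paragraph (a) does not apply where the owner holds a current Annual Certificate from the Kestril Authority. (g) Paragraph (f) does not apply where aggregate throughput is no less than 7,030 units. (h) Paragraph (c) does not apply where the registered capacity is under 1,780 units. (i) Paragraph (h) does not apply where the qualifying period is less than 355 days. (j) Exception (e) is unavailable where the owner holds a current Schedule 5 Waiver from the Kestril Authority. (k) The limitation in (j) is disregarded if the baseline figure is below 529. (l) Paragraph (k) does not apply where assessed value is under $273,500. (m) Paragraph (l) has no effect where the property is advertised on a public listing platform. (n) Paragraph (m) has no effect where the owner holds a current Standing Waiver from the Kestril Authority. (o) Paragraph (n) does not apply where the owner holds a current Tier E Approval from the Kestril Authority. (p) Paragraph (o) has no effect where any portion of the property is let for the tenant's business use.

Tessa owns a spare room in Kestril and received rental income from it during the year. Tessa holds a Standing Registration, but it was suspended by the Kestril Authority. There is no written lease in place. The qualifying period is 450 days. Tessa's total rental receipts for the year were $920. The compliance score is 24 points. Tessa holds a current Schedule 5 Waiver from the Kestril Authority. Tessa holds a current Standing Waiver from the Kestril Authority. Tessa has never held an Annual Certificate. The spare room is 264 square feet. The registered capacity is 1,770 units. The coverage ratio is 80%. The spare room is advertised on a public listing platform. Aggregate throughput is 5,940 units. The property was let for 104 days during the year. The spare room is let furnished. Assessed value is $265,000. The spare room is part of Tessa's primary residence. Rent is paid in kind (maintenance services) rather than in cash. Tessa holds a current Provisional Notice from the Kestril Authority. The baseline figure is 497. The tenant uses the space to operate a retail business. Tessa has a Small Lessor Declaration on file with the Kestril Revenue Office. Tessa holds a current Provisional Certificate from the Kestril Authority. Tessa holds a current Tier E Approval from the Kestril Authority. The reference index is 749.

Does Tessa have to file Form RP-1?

Yes — Tessa must file Form RP-1.

Exception (a) does not apply: total rental receipts for the year are $920, not under $900.
Exception (b) fails — the reference index is 749, not below 673.
Exception (c): a Small Lessor Declaration is on file; there is no written lease; the compliance score is 24 points, under the 33 points limit — every condition holds. However, paragraphs (h)–(i) must be considered: (h) is engaged — the registered capacity is 1,770 units, under the 1,780 units limit. (i) does not operate here (the qualifying period is 450 days, not less than 355 days), so (h) stands. So (c) is unavailable.
Exception (d) does not apply: the Standing Registration is not current.
Exception (e) is satisfied on its face — the property is let furnished; the number of days the property was let is 104 days, below the 109 days limit. But applying paragraphs (j)–(p): (j) is triggered — a current Schedule 5 Waiver is held. (k) would limit (j) — the baseline figure is 497, below the 529 limit — but (l) sets (k) aside: (l) applies — assessed value is $265,000, under the $273,500 limit. (m) would limit (l) — the property is publicly advertised — but (n) sets (m) aside: (n) operates against (m): a current Standing Waiver is held. (o) would limit (n) — a current Tier E Approval is held — but (p) sets (o) aside: (p) operates against (o): the space is let for business use. (e) is therefore removed.
No exception is made out. Tessa falls within the general rule.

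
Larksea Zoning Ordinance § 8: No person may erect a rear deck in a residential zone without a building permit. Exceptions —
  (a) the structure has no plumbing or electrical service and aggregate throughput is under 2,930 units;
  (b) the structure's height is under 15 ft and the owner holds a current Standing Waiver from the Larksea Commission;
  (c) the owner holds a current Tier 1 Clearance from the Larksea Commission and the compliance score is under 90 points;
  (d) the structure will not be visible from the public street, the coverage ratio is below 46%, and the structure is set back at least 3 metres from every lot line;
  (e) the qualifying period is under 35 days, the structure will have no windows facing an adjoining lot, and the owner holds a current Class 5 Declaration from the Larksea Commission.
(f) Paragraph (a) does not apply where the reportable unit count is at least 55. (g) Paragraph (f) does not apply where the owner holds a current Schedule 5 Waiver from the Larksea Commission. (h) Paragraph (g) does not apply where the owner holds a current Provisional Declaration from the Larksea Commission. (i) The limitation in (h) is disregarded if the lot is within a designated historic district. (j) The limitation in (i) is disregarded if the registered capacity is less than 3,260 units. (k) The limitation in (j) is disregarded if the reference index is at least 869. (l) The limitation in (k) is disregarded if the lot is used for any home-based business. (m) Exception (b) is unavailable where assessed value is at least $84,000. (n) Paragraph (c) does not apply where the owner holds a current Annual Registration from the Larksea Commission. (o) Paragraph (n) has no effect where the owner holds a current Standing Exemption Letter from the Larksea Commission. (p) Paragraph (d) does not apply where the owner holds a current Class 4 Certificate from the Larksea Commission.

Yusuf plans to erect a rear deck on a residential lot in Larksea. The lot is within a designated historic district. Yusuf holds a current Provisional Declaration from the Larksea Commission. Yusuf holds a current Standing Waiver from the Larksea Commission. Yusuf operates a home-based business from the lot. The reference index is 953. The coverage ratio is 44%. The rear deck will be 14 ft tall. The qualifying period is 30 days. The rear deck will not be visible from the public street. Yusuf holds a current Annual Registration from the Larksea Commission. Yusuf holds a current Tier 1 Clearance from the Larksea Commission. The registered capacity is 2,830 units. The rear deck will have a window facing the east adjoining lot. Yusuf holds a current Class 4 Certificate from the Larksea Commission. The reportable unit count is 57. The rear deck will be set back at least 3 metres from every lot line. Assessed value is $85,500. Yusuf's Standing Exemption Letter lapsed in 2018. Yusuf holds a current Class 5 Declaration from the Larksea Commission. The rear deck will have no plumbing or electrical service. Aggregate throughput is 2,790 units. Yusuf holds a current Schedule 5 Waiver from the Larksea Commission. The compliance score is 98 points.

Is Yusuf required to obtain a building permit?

Exception (a) is satisfied on its face — there is no plumbing or electrical service; aggregate throughput is 2,790 units, under the 2,930 units limit. Turning to paragraphs (f)–(l): (f) operates against (a): the reportable unit count is 57, meeting the 55 threshold. (g) operates (a current Schedule 5 Waiver is held), but is itself disapplied by (h): (h) operates against (g): a current Provisional Declaration is held. (i) would limit (h) — the lot is in a historic district — but (j) sets (i) aside: (j) applies — the registered capacity is 2,830 units, less than the 3,260 units limit. (k) applies (the reference index is 953, meeting the 869 threshold), but yields to (l): (l) operates — a home-based business operates on the lot. So (a) is unavailable.
Exception (b) is satisfied on its face — the structure's height is 14 ft, under the 15 ft limit; a current Standing Waiver is held. But applying paragraph (m): (m) is engaged — assessed value is $85,500, meeting the $84,000 threshold. Exception (b) does not apply.
Exception (c) requires that the compliance score is under 90 points; but the compliance score is 98 points, not under 90 points, so (c) is unavailable.
All of (d)'s requirements are met (the structure will not be visible from the street; the coverage ratio is 44%, below the 46% limit; the setback is at least 3 m on every side). But applying paragraph (p): (p) operates against (d): a current Class 4 Certificate is held. So (d) is unavailable.
Exception (e) does not apply: a window faces an adjoining lot.
No exception is made out. Yusuf falls within the general rule.

Yes — Yusuf must obtain a building permit.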